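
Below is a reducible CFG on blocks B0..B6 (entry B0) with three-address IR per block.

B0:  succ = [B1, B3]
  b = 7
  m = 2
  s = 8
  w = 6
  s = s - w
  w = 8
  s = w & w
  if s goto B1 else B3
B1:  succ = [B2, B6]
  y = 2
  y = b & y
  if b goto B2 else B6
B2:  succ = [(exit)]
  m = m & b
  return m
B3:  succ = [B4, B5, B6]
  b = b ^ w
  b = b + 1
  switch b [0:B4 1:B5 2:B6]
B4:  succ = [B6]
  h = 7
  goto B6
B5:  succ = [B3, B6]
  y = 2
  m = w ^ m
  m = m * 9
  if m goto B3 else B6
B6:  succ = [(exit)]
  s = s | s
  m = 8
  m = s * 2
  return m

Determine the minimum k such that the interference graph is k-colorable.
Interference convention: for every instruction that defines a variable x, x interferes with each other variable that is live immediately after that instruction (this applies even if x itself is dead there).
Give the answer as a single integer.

Answer: 5

Working:
Block summaries:
  B0: def={b,m,s,w} ue=∅
  B1: def={y} ue={b}
  B2: def={m} ue={b,m}
  B3: def={b} ue={b,w}
  B4: def={h} ue=∅
  B5: def={m,y} ue={m,w}
  B6: def={m,s} ue={s}

Liveness:
  B0: in=∅ out={b,m,s,w}
  B1: in={b,m,s} out={b,m,s}
  B2: in={b,m} out=∅
  B3: in={b,m,s,w} out={b,m,s,w}
  B4: in={s} out={s}
  B5: in={b,m,s,w} out={b,m,s,w}
  B6: in={s} out=∅

Conflict graph:
  b↔{m,s,w,y}
  h↔{s}
  m↔{b,s,w,y}
  s↔{b,h,m,w,y}
  w↔{b,m,s,y}
  y↔{b,m,s,w}

Colouring:
  lower bound: {b,m,s,w,y} mutually conflict ⇒ χ ≥ 5
  5-colouring: r0={s}  r1={b,h}  r2={m}  r3={w}  r4={y}
  χ = 5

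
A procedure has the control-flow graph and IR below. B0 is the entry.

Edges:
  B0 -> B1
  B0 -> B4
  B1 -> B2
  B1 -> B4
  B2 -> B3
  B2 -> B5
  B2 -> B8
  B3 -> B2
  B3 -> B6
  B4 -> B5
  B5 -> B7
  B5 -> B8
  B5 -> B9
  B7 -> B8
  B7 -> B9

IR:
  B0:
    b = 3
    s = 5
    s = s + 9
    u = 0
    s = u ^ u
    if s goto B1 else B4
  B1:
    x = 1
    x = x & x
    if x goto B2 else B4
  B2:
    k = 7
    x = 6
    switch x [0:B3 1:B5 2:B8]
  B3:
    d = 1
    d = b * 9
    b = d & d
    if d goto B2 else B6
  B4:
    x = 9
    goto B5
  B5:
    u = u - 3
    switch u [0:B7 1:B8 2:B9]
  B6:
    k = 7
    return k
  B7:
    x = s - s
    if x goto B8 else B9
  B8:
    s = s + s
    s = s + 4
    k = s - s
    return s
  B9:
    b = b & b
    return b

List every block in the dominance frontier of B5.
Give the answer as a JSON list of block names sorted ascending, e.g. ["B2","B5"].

Answer: ["B8"]

Analysis:
idom tree: B1←B0 B2←B1 B3←B2 B4←B0 B5←B0 B6←B3 B7←B5 B8←B0 B9←B5
Dom∩ at merges:
  B2: preds {B1,B3}: {B0,B1} ∩ {B0,B1,B2,B3} = {B0,B1}; idom=B1
  B4: preds {B0,B1}: {B0} ∩ {B0,B1} = {B0}; idom=B0
  B5: preds {B2,B4}: {B0,B1,B2} ∩ {B0,B4} = {B0}; idom=B0
  B8: preds {B2,B5,B7}: {B0,B1,B2} ∩ {B0,B5} ∩ {B0,B5,B7} = {B0}; idom=B0
  B9: preds {B5,B7}: {B0,B5} ∩ {B0,B5,B7} = {B0,B5}; idom=B5

DF walk-up:
  B2←B1: walk · to B1
  B2←B3: walk B3→B2 to B1
  B4←B0: walk · to B0
  B4←B1: walk B1 to B0
  B5←B2: walk B2→B1 to B0
  B5←B4: walk B4 to B0
  B8←B2: walk B2→B1 to B0
  B8←B5: walk B5 to B0
  B8←B7: walk B7→B5 to B0
  B9←B5: walk · to B5
  B9←B7: walk B7 to B5
  B0: DF=∅
  B1: DF={B4,B5,B8}
  B2: DF={B2,B5,B8}
  B3: DF={B2}
  B4: DF={B5}
  B5: DF={B8}
  B6: DF=∅
  B7: DF={B8,B9}
  B8: DF=∅
  B9: DF=∅

DF(B5) = ["B8"]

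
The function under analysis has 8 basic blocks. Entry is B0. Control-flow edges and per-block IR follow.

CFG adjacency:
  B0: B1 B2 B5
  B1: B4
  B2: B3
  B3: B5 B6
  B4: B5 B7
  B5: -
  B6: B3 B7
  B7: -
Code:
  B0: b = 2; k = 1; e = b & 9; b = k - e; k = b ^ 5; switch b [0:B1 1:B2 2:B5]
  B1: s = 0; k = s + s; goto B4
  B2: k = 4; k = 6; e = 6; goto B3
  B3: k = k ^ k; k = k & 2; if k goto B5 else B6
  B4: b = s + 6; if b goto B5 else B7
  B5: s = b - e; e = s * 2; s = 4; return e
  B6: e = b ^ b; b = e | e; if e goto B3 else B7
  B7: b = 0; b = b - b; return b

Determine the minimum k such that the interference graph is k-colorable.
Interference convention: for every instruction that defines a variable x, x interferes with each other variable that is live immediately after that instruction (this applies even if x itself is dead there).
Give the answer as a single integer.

def/use:
  B0: def={b,e,k} ue=∅
  B1: def={k,s} ue=∅
  B2: def={e,k} ue=∅
  B3: def={k} ue={k}
  B4: def={b} ue={s}
  B5: def={e,s} ue={b,e}
  B6: def={b,e} ue={b}
  B7: def={b} ue=∅

Backward fixpoint:
  live B0: ∅→{b,e}
  live B1: {e}→{e,s}
  live B2: {b}→{b,e,k}
  live B3: {b,e,k}→{b,e,k}
  live B4: {e,s}→{b,e}
  live B5: {b,e}→∅
  live B6: {b,k}→{b,e,k}
  live B7: ∅→∅

Conflict graph:
  b↔{e,k}
  e↔{b,k,s}
  k↔{b,e,s}
  s↔{e,k}

Chromatic number:
  clique {b,e,k} ⇒ need ≥ 3
  3-colouring: r0={e}  r1={k}  r2={b,s}
  χ = 3

Answer: 3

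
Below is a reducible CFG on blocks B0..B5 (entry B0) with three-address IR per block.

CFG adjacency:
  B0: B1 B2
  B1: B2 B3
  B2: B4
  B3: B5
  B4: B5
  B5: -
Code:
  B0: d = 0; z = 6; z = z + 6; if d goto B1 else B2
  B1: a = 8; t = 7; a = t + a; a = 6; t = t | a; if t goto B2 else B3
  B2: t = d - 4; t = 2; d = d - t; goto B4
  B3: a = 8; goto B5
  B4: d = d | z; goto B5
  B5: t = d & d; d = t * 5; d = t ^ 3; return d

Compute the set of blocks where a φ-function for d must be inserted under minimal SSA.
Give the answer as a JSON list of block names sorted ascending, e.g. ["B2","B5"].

idom tree: B1←B0 B2←B0 B3←B1 B4←B2 B5←B0
Dom at joins:
  B2: preds {B0,B1}: {B0} ∩ {B0,B1} = {B0}; idom=B0
  B5: preds {B3,B4}: {B0,B1,B3} ∩ {B0,B2,B4} = {B0}; idom=B0

DF walk-up:
  B2←B0: walk · to B0
  B2←B1: walk B1 to B0
  B5←B3: walk B3→B1 to B0
  B5←B4: walk B4→B2 to B0
  B0: DF=∅
  B1: DF={B2,B5}
  B2: DF={B5}
  B3: DF={B5}
  B4: DF={B5}
  B5: DF=∅

φ for d: defs {B0,B2,B4,B5}
  DF⁺ = {B5}

Answer: ["B5"]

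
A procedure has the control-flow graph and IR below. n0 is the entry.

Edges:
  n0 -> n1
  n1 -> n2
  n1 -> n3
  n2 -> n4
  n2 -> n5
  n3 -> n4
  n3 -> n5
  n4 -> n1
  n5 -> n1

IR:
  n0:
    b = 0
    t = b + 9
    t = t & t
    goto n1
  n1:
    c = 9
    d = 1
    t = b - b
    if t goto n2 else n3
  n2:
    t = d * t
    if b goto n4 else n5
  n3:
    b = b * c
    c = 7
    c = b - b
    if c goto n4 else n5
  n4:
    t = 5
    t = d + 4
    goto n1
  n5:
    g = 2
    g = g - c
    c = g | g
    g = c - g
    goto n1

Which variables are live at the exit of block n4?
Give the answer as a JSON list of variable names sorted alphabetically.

Answer: ["b"]

Working:
def/use:
  n0 def {b,t} use ∅
  n1 def {c,d,t} use {b}
  n2 def {t} use {b,d,t}
  n3 def {b,c} use {b,c}
  n4 def {t} use {d}
  n5 def {c,g} use {c}

Backward fixpoint:
  live n0: ∅→{b}
  live n1: {b}→{b,c,d,t}
  live n2: {b,c,d,t}→{b,c,d}
  live n3: {b,c,d}→{b,c,d}
  live n4: {b,d}→{b}
  live n5: {b,c}→{b}

live-out(n4) = ["b"]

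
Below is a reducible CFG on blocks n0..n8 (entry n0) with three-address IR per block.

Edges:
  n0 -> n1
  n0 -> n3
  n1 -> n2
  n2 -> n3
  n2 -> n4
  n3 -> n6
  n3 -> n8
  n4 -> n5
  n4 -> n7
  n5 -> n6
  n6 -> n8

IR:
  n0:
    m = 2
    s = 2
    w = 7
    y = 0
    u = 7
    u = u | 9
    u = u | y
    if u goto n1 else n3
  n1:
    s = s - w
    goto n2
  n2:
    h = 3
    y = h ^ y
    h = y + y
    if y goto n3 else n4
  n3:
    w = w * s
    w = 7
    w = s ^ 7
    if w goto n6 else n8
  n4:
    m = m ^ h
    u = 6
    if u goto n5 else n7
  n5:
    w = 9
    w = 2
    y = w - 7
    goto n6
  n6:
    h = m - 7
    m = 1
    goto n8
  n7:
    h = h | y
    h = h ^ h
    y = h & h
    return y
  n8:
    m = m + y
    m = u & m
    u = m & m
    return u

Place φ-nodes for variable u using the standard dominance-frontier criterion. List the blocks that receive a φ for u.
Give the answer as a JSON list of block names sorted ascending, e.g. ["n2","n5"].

idom tree: n1←n0 n2←n1 n3←n0 n4←n2 n5←n4 n6←n0 n7←n4 n8←n0
Join-block Dom:
  n3: preds {n0,n2}: {n0} ∩ {n0,n1,n2} = {n0}; idom=n0
  n6: preds {n3,n5}: {n0,n3} ∩ {n0,n1,n2,n4,n5} = {n0}; idom=n0
  n8: preds {n3,n6}: {n0,n3} ∩ {n0,n6} = {n0}; idom=n0

DF walk-up:
  join n3 pred n0: · stop@n0
  join n3 pred n2: n2→n1 stop@n0
  join n6 pred n3: n3 stop@n0
  join n6 pred n5: n5→n4→n2→n1 stop@n0
  join n8 pred n3: n3 stop@n0
  join n8 pred n6: n6 stop@n0
  n0 → ∅
  n1 → {n3,n6}
  n2 → {n3,n6}
  n3 → {n6,n8}
  n4 → {n6}
  n5 → {n6}
  n6 → {n8}
  n7 → ∅
  n8 → ∅

φ for u: defs {n0,n4,n8}
  DF⁺ = {n6,n8}

Answer: ["n6", "n8"]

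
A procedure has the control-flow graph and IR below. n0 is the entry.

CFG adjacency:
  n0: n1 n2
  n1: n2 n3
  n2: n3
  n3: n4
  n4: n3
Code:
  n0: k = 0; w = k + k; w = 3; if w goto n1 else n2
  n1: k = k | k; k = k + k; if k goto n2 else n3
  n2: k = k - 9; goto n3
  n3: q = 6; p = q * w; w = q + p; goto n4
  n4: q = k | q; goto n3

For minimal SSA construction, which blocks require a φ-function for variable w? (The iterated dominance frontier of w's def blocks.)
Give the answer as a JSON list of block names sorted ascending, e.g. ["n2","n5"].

idom tree: n1←n0 n2←n0 n3←n0 n4←n3
Dom at joins:
  n2: preds {n0,n1}: {n0} ∩ {n0,n1} = {n0}; idom=n0
  n3: preds {n1,n2,n4}: {n0,n1} ∩ {n0,n2} ∩ {n0,n3,n4} = {n0}; idom=n0

DF walk-up:
  join n2 pred n0: · stop@n0
  join n2 pred n1: n1 stop@n0
  join n3 pred n1: n1 stop@n0
  join n3 pred n2: n2 stop@n0
  join n3 pred n4: n4→n3 stop@n0
  n0 → ∅
  n1 → {n2,n3}
  n2 → {n3}
  n3 → {n3}
  n4 → {n3}

φ for w: defs {n0,n3}
  DF⁺ = {n3}

Answer: ["n3"]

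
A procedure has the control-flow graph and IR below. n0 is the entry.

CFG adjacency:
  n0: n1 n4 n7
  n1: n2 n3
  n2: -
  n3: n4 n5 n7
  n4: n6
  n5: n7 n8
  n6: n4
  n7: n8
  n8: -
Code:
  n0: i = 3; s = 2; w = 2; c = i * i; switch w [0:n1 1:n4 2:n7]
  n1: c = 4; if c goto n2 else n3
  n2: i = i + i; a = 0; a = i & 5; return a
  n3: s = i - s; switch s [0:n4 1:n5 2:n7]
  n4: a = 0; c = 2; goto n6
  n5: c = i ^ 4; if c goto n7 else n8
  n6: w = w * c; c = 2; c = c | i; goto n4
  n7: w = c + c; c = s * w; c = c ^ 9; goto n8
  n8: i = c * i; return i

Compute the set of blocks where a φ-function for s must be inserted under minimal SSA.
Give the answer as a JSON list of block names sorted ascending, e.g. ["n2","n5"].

Answer: ["n4", "n7", "n8"]

Derivation:
idom tree: n1←n0 n2←n1 n3←n1 n4←n0 n5←n3 n6←n4 n7←n0 n8←n0
Dom at joins:
  n4: preds {n0,n3,n6}: {n0} ∩ {n0,n1,n3} ∩ {n0,n4,n6} = {n0}; idom=n0
  n7: preds {n0,n3,n5}: {n0} ∩ {n0,n1,n3} ∩ {n0,n1,n3,n5} = {n0}; idom=n0
  n8: preds {n5,n7}: {n0,n1,n3,n5} ∩ {n0,n7} = {n0}; idom=n0

DF derivation:
  join n4 pred n0: · stop@n0
  join n4 pred n3: n3→n1 stop@n0
  join n4 pred n6: n6→n4 stop@n0
  join n7 pred n0: · stop@n0
  join n7 pred n3: n3→n1 stop@n0
  join n7 pred n5: n5→n3→n1 stop@n0
  join n8 pred n5: n5→n3→n1 stop@n0
  join n8 pred n7: n7 stop@n0
  n0: DF=∅
  n1: DF={n4,n7,n8}
  n2: DF=∅
  n3: DF={n4,n7,n8}
  n4: DF={n4}
  n5: DF={n7,n8}
  n6: DF={n4}
  n7: DF={n8}
  n8: DF=∅

φ for s: defs {n0,n3}
  DF⁺ = {n4,n7,n8}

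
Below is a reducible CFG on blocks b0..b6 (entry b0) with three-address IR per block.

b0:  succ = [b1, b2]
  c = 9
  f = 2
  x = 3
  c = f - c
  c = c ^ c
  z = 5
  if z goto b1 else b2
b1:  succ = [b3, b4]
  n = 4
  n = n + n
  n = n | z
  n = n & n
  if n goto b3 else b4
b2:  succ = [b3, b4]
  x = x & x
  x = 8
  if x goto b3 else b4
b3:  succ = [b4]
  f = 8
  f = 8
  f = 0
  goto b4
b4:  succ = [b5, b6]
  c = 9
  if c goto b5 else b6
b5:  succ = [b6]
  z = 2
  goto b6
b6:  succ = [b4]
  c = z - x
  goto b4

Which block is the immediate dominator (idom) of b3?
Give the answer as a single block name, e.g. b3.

idom tree: b1←b0 b2←b0 b3←b0 b4←b0 b5←b4 b6←b4
Join-block Dom:
  b3: preds {b1,b2}: {b0,b1} ∩ {b0,b2} = {b0}; idom=b0
  b4: preds {b1,b2,b3,b6}: {b0,b1} ∩ {b0,b2} ∩ {b0,b3} ∩ {b0,b4,b6} = {b0}; idom=b0
  b6: preds {b4,b5}: {b0,b4} ∩ {b0,b4,b5} = {b0,b4}; idom=b4

idom(b3) = b0

Answer: b0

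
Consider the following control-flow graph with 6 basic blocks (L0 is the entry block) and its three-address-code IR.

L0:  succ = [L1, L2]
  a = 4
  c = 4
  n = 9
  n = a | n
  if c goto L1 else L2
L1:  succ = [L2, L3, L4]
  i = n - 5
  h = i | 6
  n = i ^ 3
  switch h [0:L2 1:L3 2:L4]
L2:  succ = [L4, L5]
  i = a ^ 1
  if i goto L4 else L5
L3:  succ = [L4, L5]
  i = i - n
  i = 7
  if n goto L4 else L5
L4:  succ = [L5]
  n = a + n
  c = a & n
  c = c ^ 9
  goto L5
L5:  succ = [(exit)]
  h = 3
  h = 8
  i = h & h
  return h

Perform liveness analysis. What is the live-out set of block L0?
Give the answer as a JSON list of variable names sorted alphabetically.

Answer: ["a", "n"]

Derivation:
def/use:
  L0: def={a,c,n} ue=∅
  L1: def={h,i,n} ue={n}
  L2: def={i} ue={a}
  L3: def={i} ue={i,n}
  L4: def={c,n} ue={a,n}
  L5: def={h,i} ue=∅

Backward fixpoint:
  L0 li=∅ lo={a,n}
  L1 li={a,n} lo={a,i,n}
  L2 li={a,n} lo={a,n}
  L3 li={a,i,n} lo={a,n}
  L4 li={a,n} lo=∅
  L5 li=∅ lo=∅

live-out(L0) = ["a", "n"]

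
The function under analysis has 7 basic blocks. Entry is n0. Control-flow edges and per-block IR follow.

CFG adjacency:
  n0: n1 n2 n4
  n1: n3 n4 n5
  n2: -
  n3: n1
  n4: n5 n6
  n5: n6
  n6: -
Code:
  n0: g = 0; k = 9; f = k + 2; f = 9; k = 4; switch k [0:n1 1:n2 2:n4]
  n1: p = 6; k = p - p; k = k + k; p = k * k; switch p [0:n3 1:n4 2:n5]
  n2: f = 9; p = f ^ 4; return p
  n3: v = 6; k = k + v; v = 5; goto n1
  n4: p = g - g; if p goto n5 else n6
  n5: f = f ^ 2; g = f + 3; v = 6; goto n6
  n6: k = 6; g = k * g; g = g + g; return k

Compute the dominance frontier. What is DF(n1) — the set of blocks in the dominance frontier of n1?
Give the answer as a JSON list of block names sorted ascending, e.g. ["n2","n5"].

idom tree: n1←n0 n2←n0 n3←n1 n4←n0 n5←n0 n6←n0
Join-block Dom:
  n1: preds {n0,n3}: {n0} ∩ {n0,n1,n3} = {n0}; idom=n0
  n4: preds {n0,n1}: {n0} ∩ {n0,n1} = {n0}; idom=n0
  n5: preds {n1,n4}: {n0,n1} ∩ {n0,n4} = {n0}; idom=n0
  n6: preds {n4,n5}: {n0,n4} ∩ {n0,n5} = {n0}; idom=n0

Frontier:
  join n1 pred n0: · stop@n0
  join n1 pred n3: n3→n1 stop@n0
  join n4 pred n0: · stop@n0
  join n4 pred n1: n1 stop@n0
  join n5 pred n1: n1 stop@n0
  join n5 pred n4: n4 stop@n0
  join n6 pred n4: n4 stop@n0
  join n6 pred n5: n5 stop@n0
  n0: DF=∅
  n1: DF={n1,n4,n5}
  n2: DF=∅
  n3: DF={n1}
  n4: DF={n5,n6}
  n5: DF={n6}
  n6: DF=∅

DF(n1) = ["n1", "n4", "n5"]

Answer: ["n1", "n4", "n5"]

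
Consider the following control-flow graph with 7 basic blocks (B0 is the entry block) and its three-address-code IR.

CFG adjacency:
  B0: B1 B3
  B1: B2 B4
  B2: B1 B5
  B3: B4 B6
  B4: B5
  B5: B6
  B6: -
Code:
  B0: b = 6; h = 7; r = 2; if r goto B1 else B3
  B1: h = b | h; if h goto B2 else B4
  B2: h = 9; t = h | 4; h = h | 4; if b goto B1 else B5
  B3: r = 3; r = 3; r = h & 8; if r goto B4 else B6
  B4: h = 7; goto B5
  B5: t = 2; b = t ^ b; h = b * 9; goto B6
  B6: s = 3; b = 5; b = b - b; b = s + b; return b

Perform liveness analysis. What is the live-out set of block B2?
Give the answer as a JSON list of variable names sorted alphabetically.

Per-block:
  B0 def {b,h,r} use ∅
  B1 def {h} use {b,h}
  B2 def {h,t} use {b}
  B3 def {r} use {h}
  B4 def {h} use ∅
  B5 def {b,h,t} use {b}
  B6 def {b,s} use ∅

Liveness:
  B0 li=∅ lo={b,h}
  B1 li={b,h} lo={b}
  B2 li={b} lo={b,h}
  B3 li={b,h} lo={b}
  B4 li={b} lo={b}
  B5 li={b} lo=∅
  B6 li=∅ lo=∅

live-out(B2) = ["b", "h"]

Answer: ["b", "h"]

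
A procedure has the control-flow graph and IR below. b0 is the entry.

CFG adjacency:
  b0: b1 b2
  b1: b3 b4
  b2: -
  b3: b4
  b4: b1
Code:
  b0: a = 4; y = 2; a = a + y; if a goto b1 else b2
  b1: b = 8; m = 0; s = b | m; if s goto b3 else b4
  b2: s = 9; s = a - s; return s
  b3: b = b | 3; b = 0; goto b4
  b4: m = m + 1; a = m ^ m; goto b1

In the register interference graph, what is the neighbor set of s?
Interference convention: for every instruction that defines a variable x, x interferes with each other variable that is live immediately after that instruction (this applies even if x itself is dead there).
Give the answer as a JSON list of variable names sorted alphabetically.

Answer: ["a", "b", "m"]

Derivation:
def/use:
  b0: def={a,y} ue=∅
  b1: def={b,m,s} ue=∅
  b2: def={s} ue={a}
  b3: def={b} ue={b}
  b4: def={a,m} ue={m}

Live sets:
  b0 li=∅ lo={a}
  b1 li=∅ lo={b,m}
  b2 li={a} lo=∅
  b3 li={b,m} lo={m}
  b4 li={m} lo=∅

Interference:
  a↔{s,y}
  b↔{m,s}
  m↔{b,s}
  s↔{a,b,m}
  y↔{a}

N(s) = ["a", "b", "m"]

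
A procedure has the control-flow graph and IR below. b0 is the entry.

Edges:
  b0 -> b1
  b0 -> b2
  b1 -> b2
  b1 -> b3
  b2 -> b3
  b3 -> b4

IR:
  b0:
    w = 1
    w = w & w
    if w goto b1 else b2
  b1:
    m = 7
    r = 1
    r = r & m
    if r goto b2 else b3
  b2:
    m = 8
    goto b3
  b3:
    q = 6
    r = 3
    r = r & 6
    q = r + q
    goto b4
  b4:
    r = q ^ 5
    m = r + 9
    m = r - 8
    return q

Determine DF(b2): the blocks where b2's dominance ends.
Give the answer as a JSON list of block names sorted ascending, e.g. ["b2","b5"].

idom tree: b1←b0 b2←b0 b3←b0 b4←b3
Dom∩ at merges:
  b2: preds {b0,b1}: {b0} ∩ {b0,b1} = {b0}; idom=b0
  b3: preds {b1,b2}: {b0,b1} ∩ {b0,b2} = {b0}; idom=b0

Frontier:
  join b2 pred b0: · stop@b0
  join b2 pred b1: b1 stop@b0
  join b3 pred b1: b1 stop@b0
  join b3 pred b2: b2 stop@b0
  DF(b0)=∅
  DF(b1)={b2,b3}
  DF(b2)={b3}
  DF(b3)=∅
  DF(b4)=∅

DF(b2) = ["b3"]

Answer: ["b3"]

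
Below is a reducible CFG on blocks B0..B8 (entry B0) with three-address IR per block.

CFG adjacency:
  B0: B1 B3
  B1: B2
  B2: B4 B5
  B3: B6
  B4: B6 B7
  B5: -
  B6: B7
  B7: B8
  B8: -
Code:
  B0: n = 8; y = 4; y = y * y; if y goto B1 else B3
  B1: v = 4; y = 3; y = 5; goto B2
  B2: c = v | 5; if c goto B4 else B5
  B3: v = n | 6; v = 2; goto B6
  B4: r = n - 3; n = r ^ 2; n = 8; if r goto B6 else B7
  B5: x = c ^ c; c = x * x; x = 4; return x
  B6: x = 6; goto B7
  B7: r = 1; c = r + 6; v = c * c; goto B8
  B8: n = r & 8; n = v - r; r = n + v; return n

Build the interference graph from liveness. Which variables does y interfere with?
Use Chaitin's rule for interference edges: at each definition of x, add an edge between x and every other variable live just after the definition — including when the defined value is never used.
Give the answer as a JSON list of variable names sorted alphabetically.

Per-block:
  B0 def {n,y} use ∅
  B1 def {v,y} use ∅
  B2 def {c} use {v}
  B3 def {v} use {n}
  B4 def {n,r} use {n}
  B5 def {c,x} use {c}
  B6 def {x} use ∅
  B7 def {c,r,v} use ∅
  B8 def {n,r} use {r,v}

Liveness:
  B0 li=∅ lo={n}
  B1 li={n} lo={n,v}
  B2 li={n,v} lo={c,n}
  B3 li={n} lo=∅
  B4 li={n} lo=∅
  B5 li={c} lo=∅
  B6 li=∅ lo=∅
  B7 li=∅ lo={r,v}
  B8 li={r,v} lo=∅

Interfere edges:
  c↔{n,r}
  n↔{c,r,v,y}
  r↔{c,n,v}
  v↔{n,r,y}
  x↔∅
  y↔{n,v}

N(y) = ["n", "v"]

Answer: ["n", "v"]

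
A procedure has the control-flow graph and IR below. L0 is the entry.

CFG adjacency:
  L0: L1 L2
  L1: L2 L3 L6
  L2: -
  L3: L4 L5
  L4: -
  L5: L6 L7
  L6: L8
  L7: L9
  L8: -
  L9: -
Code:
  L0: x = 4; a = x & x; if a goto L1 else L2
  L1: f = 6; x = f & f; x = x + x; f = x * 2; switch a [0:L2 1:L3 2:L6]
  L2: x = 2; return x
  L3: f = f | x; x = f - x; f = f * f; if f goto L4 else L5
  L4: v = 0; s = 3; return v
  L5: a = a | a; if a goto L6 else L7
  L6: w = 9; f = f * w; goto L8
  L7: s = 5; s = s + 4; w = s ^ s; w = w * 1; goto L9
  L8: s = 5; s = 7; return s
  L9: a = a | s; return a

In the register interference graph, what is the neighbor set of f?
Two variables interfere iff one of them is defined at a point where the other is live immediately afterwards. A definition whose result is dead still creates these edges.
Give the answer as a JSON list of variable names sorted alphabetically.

Answer: ["a", "w", "x"]

Derivation:
Per-block:
  L0: {a,x} / ∅
  L1: {f,x} / {a}
  L2: {x} / ∅
  L3: {f,x} / {f,x}
  L4: {s,v} / ∅
  L5: {a} / {a}
  L6: {f,w} / {f}
  L7: {s,w} / ∅
  L8: {s} / ∅
  L9: {a} / {a,s}

Liveness:
  L0: in=∅ out={a}
  L1: in={a} out={a,f,x}
  L2: in=∅ out=∅
  L3: in={a,f,x} out={a,f}
  L4: in=∅ out=∅
  L5: in={a,f} out={a,f}
  L6: in={f} out=∅
  L7: in={a} out={a,s}
  L8: in=∅ out=∅
  L9: in={a,s} out=∅

Interference:
  a↔{f,s,w,x}
  f↔{a,w,x}
  s↔{a,v,w}
  v↔{s}
  w↔{a,f,s}
  x↔{a,f}

N(f) = ["a", "w", "x"]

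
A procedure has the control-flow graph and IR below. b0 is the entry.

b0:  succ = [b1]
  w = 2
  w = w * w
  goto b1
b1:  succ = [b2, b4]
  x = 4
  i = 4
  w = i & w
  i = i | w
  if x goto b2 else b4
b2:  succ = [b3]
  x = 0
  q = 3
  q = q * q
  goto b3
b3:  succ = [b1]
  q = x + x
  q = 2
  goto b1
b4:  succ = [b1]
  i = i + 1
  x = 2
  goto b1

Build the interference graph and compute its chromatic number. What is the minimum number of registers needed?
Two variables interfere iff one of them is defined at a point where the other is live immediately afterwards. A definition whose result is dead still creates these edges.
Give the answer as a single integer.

def/use:
  b0: {w} / ∅
  b1: {i,w,x} / {w}
  b2: {q,x} / ∅
  b3: {q} / {x}
  b4: {i,x} / {i}

Backward fixpoint:
  live b0: ∅→{w}
  live b1: {w}→{i,w}
  live b2: {w}→{w,x}
  live b3: {w,x}→{w}
  live b4: {i,w}→{w}

Interfere edges:
  i: {w,x}
  q: {w,x}
  w: {i,q,x}
  x: {i,q,w}

Registers:
  {i,w,x} pairwise interfere (3-clique) ⇒ χ ≥ 3
  assign i→R2 q→R2 w→R0 x→R1 — no edge inside a register ⇒ χ ≤ 3
  χ = 3

Answer: 3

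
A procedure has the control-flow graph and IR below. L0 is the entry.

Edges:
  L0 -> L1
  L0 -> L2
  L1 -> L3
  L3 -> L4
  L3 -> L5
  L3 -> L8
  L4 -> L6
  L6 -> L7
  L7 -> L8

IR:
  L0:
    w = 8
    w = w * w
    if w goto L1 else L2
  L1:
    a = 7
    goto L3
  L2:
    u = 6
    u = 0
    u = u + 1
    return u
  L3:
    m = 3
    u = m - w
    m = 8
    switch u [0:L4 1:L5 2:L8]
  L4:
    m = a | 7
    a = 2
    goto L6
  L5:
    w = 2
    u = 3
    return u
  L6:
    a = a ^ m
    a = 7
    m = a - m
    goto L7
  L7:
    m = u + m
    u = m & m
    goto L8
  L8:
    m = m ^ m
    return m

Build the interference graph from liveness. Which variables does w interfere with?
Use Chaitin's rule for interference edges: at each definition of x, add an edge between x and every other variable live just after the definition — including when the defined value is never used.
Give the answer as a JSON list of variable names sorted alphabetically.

Answer: ["a", "m"]

Working:
Block summaries:
  L0: {w} / ∅
  L1: {a} / ∅
  L2: {u} / ∅
  L3: {m,u} / {w}
  L4: {a,m} / {a}
  L5: {u,w} / ∅
  L6: {a,m} / {a,m}
  L7: {m,u} / {m,u}
  L8: {m} / {m}

Liveness:
  L0 li=∅ lo={w}
  L1 li={w} lo={a,w}
  L2 li=∅ lo=∅
  L3 li={a,w} lo={a,m,u}
  L4 li={a,u} lo={a,m,u}
  L5 li=∅ lo=∅
  L6 li={a,m,u} lo={m,u}
  L7 li={m,u} lo={m}
  L8 li={m} lo=∅

Conflict graph:
  a↔{m,u,w}
  m↔{a,u,w}
  u↔{a,m}
  w↔{a,m}

N(w) = ["a", "m"]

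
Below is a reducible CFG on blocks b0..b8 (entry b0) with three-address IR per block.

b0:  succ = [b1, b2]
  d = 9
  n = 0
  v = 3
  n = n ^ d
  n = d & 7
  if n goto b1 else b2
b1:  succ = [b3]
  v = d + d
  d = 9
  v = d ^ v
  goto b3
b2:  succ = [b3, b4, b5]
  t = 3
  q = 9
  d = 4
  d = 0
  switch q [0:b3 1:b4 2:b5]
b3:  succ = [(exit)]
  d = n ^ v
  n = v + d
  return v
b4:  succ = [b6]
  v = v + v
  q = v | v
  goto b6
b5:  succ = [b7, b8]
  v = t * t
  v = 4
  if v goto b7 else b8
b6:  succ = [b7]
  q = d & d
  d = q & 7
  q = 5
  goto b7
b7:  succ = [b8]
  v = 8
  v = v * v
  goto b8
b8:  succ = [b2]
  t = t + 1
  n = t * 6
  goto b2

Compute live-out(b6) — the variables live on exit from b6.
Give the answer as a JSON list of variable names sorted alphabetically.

Block summaries:
  b0: def={d,n,v} ue=∅
  b1: def={d,v} ue={d}
  b2: def={d,q,t} ue=∅
  b3: def={d,n} ue={n,v}
  b4: def={q,v} ue={v}
  b5: def={v} ue={t}
  b6: def={d,q} ue={d}
  b7: def={v} ue=∅
  b8: def={n,t} ue={t}

Backward fixpoint:
  b0: in=∅ out={d,n,v}
  b1: in={d,n} out={n,v}
  b2: in={n,v} out={d,n,t,v}
  b3: in={n,v} out=∅
  b4: in={d,t,v} out={d,t}
  b5: in={t} out={t,v}
  b6: in={d,t} out={t}
  b7: in={t} out={t,v}
  b8: in={t,v} out={n,v}

live-out(b6) = ["t"]

Answer: ["t"]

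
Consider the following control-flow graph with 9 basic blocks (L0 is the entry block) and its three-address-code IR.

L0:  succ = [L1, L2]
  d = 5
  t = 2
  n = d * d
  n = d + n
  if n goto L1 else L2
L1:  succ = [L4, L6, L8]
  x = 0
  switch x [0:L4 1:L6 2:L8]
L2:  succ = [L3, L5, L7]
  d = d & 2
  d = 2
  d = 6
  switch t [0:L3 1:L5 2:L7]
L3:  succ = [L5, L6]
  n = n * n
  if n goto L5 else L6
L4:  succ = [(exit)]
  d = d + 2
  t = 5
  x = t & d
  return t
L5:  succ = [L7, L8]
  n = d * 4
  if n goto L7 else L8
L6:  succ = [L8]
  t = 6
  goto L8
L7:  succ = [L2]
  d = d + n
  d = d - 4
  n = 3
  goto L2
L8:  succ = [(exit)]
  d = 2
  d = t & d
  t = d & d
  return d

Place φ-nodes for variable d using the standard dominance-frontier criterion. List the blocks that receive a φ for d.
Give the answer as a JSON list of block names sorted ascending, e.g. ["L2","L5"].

idom tree: L1←L0 L2←L0 L3←L2 L4←L1 L5←L2 L6←L0 L7←L2 L8←L0
Dom at joins:
  L2: preds {L0,L7}: {L0} ∩ {L0,L2,L7} = {L0}; idom=L0
  L5: preds {L2,L3}: {L0,L2} ∩ {L0,L2,L3} = {L0,L2}; idom=L2
  L6: preds {L1,L3}: {L0,L1} ∩ {L0,L2,L3} = {L0}; idom=L0
  L7: preds {L2,L5}: {L0,L2} ∩ {L0,L2,L5} = {L0,L2}; idom=L2
  L8: preds {L1,L5,L6}: {L0,L1} ∩ {L0,L2,L5} ∩ {L0,L6} = {L0}; idom=L0

Frontier:
  L2←L0: walk · to L0
  L2←L7: walk L7→L2 to L0
  L5←L2: walk · to L2
  L5←L3: walk L3 to L2
  L6←L1: walk L1 to L0
  L6←L3: walk L3→L2 to L0
  L7←L2: walk · to L2
  L7←L5: walk L5 to L2
  L8←L1: walk L1 to L0
  L8←L5: walk L5→L2 to L0
  L8←L6: walk L6 to L0
  DF(L0)=∅
  DF(L1)={L6,L8}
  DF(L2)={L2,L6,L8}
  DF(L3)={L5,L6}
  DF(L4)=∅
  DF(L5)={L7,L8}
  DF(L6)={L8}
  DF(L7)={L2}
  DF(L8)=∅

φ for d: defs {L0,L2,L4,L7,L8}
  DF⁺ = {L2,L6,L8}

Answer: ["L2", "L6", "L8"]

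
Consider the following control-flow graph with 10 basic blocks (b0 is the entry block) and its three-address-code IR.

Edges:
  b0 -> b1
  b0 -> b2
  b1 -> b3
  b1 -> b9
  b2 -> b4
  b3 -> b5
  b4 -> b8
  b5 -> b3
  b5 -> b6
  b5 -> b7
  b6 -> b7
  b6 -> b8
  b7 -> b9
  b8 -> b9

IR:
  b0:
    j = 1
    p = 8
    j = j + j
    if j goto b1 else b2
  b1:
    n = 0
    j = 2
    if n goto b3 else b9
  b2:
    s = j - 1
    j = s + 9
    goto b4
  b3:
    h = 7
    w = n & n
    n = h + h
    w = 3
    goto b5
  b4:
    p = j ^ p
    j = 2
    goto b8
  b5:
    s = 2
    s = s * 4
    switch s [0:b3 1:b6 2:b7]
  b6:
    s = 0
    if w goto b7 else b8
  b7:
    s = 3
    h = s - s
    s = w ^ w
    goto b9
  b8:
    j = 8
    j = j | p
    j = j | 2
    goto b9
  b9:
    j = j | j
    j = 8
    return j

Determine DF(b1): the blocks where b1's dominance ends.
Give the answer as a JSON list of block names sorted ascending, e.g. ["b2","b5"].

Answer: ["b8", "b9"]

Derivation:
idom tree: b1←b0 b2←b0 b3←b1 b4←b2 b5←b3 b6←b5 b7←b5 b8←b0 b9←b0
Join-block Dom:
  b3: preds {b1,b5}: {b0,b1} ∩ {b0,b1,b3,b5} = {b0,b1}; idom=b1
  b7: preds {b5,b6}: {b0,b1,b3,b5} ∩ {b0,b1,b3,b5,b6} = {b0,b1,b3,b5}; idom=b5
  b8: preds {b4,b6}: {b0,b2,b4} ∩ {b0,b1,b3,b5,b6} = {b0}; idom=b0
  b9: preds {b1,b7,b8}: {b0,b1} ∩ {b0,b1,b3,b5,b7} ∩ {b0,b8} = {b0}; idom=b0

Frontier:
  join b3 pred b1: · stop@b1
  join b3 pred b5: b5→b3 stop@b1
  join b7 pred b5: · stop@b5
  join b7 pred b6: b6 stop@b5
  join b8 pred b4: b4→b2 stop@b0
  join b8 pred b6: b6→b5→b3→b1 stop@b0
  join b9 pred b1: b1 stop@b0
  join b9 pred b7: b7→b5→b3→b1 stop@b0
  join b9 pred b8: b8 stop@b0
  DF(b0)=∅
  DF(b1)={b8,b9}
  DF(b2)={b8}
  DF(b3)={b3,b8,b9}
  DF(b4)={b8}
  DF(b5)={b3,b8,b9}
  DF(b6)={b7,b8}
  DF(b7)={b9}
  DF(b8)={b9}
  DF(b9)=∅

DF(b1) = ["b8", "b9"]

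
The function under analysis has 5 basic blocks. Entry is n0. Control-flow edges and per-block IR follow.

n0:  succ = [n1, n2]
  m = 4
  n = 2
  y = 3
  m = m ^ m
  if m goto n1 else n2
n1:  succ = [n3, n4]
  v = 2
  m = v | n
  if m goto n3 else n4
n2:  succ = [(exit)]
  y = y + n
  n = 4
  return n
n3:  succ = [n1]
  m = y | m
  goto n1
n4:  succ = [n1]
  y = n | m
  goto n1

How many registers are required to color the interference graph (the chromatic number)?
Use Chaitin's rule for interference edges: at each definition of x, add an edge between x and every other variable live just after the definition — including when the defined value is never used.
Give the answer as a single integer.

Per-block:
  n0: {m,n,y} / ∅
  n1: {m,v} / {n}
  n2: {n,y} / {n,y}
  n3: {m} / {m,y}
  n4: {y} / {m,n}

Backward fixpoint:
  live n0: ∅→{n,y}
  live n1: {n,y}→{m,n,y}
  live n2: {n,y}→∅
  live n3: {m,n,y}→{n,y}
  live n4: {m,n}→{n,y}

Interfere edges:
  m↔{n,y}
  n↔{m,v,y}
  v↔{n,y}
  y↔{m,n,v}

Registers:
  clique {m,n,y} ⇒ need ≥ 3
  3-colouring: R0={n}  R1={y}  R2={m,v}
  χ = 3

Answer: 3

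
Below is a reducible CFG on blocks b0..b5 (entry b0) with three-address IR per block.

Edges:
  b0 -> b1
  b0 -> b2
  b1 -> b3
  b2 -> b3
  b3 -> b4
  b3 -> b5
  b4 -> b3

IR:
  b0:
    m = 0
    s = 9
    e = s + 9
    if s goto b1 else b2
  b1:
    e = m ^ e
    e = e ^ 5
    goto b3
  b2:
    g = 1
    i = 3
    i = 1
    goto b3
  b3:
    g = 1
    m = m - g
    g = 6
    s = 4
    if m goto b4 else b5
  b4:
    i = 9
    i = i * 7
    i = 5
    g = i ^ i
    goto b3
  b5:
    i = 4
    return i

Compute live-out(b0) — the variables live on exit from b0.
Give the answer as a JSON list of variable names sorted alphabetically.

def/use:
  b0: def={e,m,s} ue=∅
  b1: def={e} ue={e,m}
  b2: def={g,i} ue=∅
  b3: def={g,m,s} ue={m}
  b4: def={g,i} ue=∅
  b5: def={i} ue=∅

Live sets:
  live b0: ∅→{e,m}
  live b1: {e,m}→{m}
  live b2: {m}→{m}
  live b3: {m}→{m}
  live b4: {m}→{m}
  live b5: ∅→∅

live-out(b0) = ["e", "m"]

Answer: ["e", "m"]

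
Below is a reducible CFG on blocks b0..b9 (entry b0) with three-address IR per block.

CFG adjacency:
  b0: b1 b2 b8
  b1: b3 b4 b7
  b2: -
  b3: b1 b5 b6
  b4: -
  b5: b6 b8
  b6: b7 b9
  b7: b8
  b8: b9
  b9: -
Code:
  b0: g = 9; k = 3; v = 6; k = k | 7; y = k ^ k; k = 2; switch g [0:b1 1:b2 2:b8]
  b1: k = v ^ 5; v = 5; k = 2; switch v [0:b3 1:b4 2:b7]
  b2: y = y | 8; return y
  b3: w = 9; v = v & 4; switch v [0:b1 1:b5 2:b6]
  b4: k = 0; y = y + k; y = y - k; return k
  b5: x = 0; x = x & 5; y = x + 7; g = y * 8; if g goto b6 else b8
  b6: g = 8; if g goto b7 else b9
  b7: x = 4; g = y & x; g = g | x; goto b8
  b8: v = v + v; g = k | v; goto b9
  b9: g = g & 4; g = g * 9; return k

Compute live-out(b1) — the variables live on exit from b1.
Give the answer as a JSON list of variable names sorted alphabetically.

Block summaries:
  b0: {g,k,v,y} / ∅
  b1: {k,v} / {v}
  b2: {y} / {y}
  b3: {v,w} / {v}
  b4: {k,y} / {y}
  b5: {g,x,y} / ∅
  b6: {g} / ∅
  b7: {g,x} / {y}
  b8: {g,v} / {k,v}
  b9: {g} / {g,k}

Backward fixpoint:
  b0: in=∅ out={k,v,y}
  b1: in={v,y} out={k,v,y}
  b2: in={y} out=∅
  b3: in={k,v,y} out={k,v,y}
  b4: in={y} out=∅
  b5: in={k,v} out={k,v,y}
  b6: in={k,v,y} out={g,k,v,y}
  b7: in={k,v,y} out={k,v}
  b8: in={k,v} out={g,k}
  b9: in={g,k} out=∅

live-out(b1) = ["k", "v", "y"]

Answer: ["k", "v", "y"]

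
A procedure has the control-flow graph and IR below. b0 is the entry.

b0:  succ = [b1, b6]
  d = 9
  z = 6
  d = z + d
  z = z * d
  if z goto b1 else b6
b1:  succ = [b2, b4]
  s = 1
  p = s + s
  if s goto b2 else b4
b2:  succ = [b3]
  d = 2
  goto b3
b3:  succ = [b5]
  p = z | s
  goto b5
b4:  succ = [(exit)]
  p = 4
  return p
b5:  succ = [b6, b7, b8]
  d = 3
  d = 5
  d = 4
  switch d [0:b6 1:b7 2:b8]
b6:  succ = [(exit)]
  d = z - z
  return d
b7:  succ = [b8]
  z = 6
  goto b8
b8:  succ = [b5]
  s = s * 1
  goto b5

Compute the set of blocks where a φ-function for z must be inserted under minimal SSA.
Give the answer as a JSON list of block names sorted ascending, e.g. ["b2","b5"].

Answer: ["b5", "b6", "b8"]

Analysis:
idom tree: b1←b0 b2←b1 b3←b2 b4←b1 b5←b3 b6←b0 b7←b5 b8←b5
Join-block Dom:
  b5: preds {b3,b8}: {b0,b1,b2,b3} ∩ {b0,b1,b2,b3,b5,b8} = {b0,b1,b2,b3}; idom=b3
  b6: preds {b0,b5}: {b0} ∩ {b0,b1,b2,b3,b5} = {b0}; idom=b0
  b8: preds {b5,b7}: {b0,b1,b2,b3,b5} ∩ {b0,b1,b2,b3,b5,b7} = {b0,b1,b2,b3,b5}; idom=b5

Frontier:
  join b5 pred b3: · stop@b3
  join b5 pred b8: b8→b5 stop@b3
  join b6 pred b0: · stop@b0
  join b6 pred b5: b5→b3→b2→b1 stop@b0
  join b8 pred b5: · stop@b5
  join b8 pred b7: b7 stop@b5
  DF(b0)=∅
  DF(b1)={b6}
  DF(b2)={b6}
  DF(b3)={b6}
  DF(b4)=∅
  DF(b5)={b5,b6}
  DF(b6)=∅
  DF(b7)={b8}
  DF(b8)={b5}

φ for z: defs {b0,b7}
  DF⁺ = {b5,b6,b8}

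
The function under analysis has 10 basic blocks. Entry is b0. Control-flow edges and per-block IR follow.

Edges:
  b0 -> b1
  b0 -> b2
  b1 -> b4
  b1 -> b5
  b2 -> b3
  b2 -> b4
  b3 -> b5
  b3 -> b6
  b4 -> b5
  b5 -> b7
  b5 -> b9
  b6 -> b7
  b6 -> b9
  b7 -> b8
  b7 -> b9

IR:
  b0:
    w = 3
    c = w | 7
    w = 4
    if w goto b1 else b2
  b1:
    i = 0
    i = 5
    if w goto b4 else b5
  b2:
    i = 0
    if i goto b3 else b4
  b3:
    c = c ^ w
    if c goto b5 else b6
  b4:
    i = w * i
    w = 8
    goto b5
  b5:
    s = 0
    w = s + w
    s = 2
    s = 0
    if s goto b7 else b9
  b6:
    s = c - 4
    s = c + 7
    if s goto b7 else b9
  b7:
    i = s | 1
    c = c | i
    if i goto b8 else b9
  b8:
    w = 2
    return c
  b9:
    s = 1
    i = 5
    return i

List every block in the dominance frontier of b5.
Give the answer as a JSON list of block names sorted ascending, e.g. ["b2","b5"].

Answer: ["b7", "b9"]

Derivation:
idom tree: b1←b0 b2←b0 b3←b2 b4←b0 b5←b0 b6←b3 b7←b0 b8←b7 b9←b0
Join-block Dom:
  b4: preds {b1,b2}: {b0,b1} ∩ {b0,b2} = {b0}; idom=b0
  b5: preds {b1,b3,b4}: {b0,b1} ∩ {b0,b2,b3} ∩ {b0,b4} = {b0}; idom=b0
  b7: preds {b5,b6}: {b0,b5} ∩ {b0,b2,b3,b6} = {b0}; idom=b0
  b9: preds {b5,b6,b7}: {b0,b5} ∩ {b0,b2,b3,b6} ∩ {b0,b7} = {b0}; idom=b0

DF derivation:
  join b4 pred b1: b1 stop@b0
  join b4 pred b2: b2 stop@b0
  join b5 pred b1: b1 stop@b0
  join b5 pred b3: b3→b2 stop@b0
  join b5 pred b4: b4 stop@b0
  join b7 pred b5: b5 stop@b0
  join b7 pred b6: b6→b3→b2 stop@b0
  join b9 pred b5: b5 stop@b0
  join b9 pred b6: b6→b3→b2 stop@b0
  join b9 pred b7: b7 stop@b0
  b0: DF=∅
  b1: DF={b4,b5}
  b2: DF={b4,b5,b7,b9}
  b3: DF={b5,b7,b9}
  b4: DF={b5}
  b5: DF={b7,b9}
  b6: DF={b7,b9}
  b7: DF={b9}
  b8: DF=∅
  b9: DF=∅

DF(b5) = ["b7", "b9"]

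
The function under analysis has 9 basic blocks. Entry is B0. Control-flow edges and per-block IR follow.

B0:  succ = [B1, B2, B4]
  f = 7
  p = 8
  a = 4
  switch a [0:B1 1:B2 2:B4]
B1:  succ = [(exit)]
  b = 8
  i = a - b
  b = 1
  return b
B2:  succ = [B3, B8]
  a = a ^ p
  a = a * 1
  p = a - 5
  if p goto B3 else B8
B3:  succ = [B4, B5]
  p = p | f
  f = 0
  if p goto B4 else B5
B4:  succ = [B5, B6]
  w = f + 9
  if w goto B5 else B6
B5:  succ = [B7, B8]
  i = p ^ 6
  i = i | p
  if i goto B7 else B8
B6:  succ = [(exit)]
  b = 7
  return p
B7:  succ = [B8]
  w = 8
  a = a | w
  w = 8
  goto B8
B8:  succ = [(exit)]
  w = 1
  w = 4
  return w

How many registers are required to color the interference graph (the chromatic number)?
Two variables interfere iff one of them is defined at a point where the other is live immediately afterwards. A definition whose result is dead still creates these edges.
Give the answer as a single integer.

Per-block:
  B0: {a,f,p} / ∅
  B1: {b,i} / {a}
  B2: {a,p} / {a,p}
  B3: {f,p} / {f,p}
  B4: {w} / {f}
  B5: {i} / {p}
  B6: {b} / {p}
  B7: {a,w} / {a}
  B8: {w} / ∅

Live sets:
  B0 li=∅ lo={a,f,p}
  B1 li={a} lo=∅
  B2 li={a,f,p} lo={a,f,p}
  B3 li={a,f,p} lo={a,f,p}
  B4 li={a,f,p} lo={a,p}
  B5 li={a,p} lo={a}
  B6 li={p} lo=∅
  B7 li={a} lo=∅
  B8 li=∅ lo=∅

Interfere edges:
  a↔{b,f,i,p,w}
  b↔{a,p}
  f↔{a,p}
  i↔{a,p}
  p↔{a,b,f,i,w}
  w↔{a,p}

Colouring:
  lower bound: {a,b,p} mutually conflict ⇒ χ ≥ 3
  3-colouring: R0={a}  R1={p}  R2={b,f,i,w}
  χ = 3

Answer: 3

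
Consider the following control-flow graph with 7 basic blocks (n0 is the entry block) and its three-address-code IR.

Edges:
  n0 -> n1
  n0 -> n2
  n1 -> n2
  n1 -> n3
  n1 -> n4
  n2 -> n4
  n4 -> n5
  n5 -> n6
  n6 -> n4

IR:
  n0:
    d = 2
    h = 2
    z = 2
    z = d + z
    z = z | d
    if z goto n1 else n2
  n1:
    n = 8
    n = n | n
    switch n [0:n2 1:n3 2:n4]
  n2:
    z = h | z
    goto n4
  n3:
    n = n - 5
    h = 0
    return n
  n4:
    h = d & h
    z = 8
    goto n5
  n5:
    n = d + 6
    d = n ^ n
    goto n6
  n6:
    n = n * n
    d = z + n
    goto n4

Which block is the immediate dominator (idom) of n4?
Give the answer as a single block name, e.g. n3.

Answer: n0

Working:
idom tree: n1←n0 n2←n0 n3←n1 n4←n0 n5←n4 n6←n5
Dom at joins:
  n2: preds {n0,n1}: {n0} ∩ {n0,n1} = {n0}; idom=n0
  n4: preds {n1,n2,n6}: {n0,n1} ∩ {n0,n2} ∩ {n0,n4,n5,n6} = {n0}; idom=n0

idom(n4) = n0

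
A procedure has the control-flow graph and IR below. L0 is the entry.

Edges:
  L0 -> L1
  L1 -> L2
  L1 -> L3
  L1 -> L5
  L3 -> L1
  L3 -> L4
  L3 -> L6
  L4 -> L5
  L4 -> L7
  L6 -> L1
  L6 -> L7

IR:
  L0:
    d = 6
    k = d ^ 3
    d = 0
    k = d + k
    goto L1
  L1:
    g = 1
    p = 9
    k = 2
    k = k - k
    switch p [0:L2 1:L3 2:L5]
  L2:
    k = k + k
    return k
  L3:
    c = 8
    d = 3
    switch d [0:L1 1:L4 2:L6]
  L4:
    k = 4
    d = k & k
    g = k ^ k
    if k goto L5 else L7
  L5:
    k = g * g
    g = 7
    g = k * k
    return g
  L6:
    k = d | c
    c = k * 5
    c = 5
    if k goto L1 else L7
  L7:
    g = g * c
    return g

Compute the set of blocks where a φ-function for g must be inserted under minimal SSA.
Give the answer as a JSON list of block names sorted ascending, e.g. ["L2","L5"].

idom tree: L1←L0 L2←L1 L3←L1 L4←L3 L5←L1 L6←L3 L7←L3
Join-block Dom:
  L1: preds {L0,L3,L6}: {L0} ∩ {L0,L1,L3} ∩ {L0,L1,L3,L6} = {L0}; idom=L0
  L5: preds {L1,L4}: {L0,L1} ∩ {L0,L1,L3,L4} = {L0,L1}; idom=L1
  L7: preds {L4,L6}: {L0,L1,L3,L4} ∩ {L0,L1,L3,L6} = {L0,L1,L3}; idom=L3

DF derivation:
  join L1 pred L0: · stop@L0
  join L1 pred L3: L3→L1 stop@L0
  join L1 pred L6: L6→L3→L1 stop@L0
  join L5 pred L1: · stop@L1
  join L5 pred L4: L4→L3 stop@L1
  join L7 pred L4: L4 stop@L3
  join L7 pred L6: L6 stop@L3
  DF(L0)=∅
  DF(L1)={L1}
  DF(L2)=∅
  DF(L3)={L1,L5}
  DF(L4)={L5,L7}
  DF(L5)=∅
  DF(L6)={L1,L7}
  DF(L7)=∅

φ for g: defs {L1,L4,L5,L7}
  DF⁺ = {L1,L5,L7}

Answer: ["L1", "L5", "L7"]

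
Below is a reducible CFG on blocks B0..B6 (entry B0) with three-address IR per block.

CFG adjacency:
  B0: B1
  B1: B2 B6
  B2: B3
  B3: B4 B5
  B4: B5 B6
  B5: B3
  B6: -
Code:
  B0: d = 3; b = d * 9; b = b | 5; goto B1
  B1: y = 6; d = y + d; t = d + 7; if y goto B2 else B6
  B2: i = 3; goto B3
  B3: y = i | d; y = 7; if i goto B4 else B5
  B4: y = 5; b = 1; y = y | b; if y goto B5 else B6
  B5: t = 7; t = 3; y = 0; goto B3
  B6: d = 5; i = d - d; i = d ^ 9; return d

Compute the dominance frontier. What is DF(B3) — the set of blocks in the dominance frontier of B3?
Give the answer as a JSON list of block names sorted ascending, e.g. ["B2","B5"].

Answer: ["B3", "B6"]

Working:
idom tree: B1←B0 B2←B1 B3←B2 B4←B3 B5←B3 B6←B1
Join-block Dom:
  B3: preds {B2,B5}: {B0,B1,B2} ∩ {B0,B1,B2,B3,B5} = {B0,B1,B2}; idom=B2
  B5: preds {B3,B4}: {B0,B1,B2,B3} ∩ {B0,B1,B2,B3,B4} = {B0,B1,B2,B3}; idom=B3
  B6: preds {B1,B4}: {B0,B1} ∩ {B0,B1,B2,B3,B4} = {B0,B1}; idom=B1

Frontier:
  B3←B2: walk · to B2
  B3←B5: walk B5→B3 to B2
  B5←B3: walk · to B3
  B5←B4: walk B4 to B3
  B6←B1: walk · to B1
  B6←B4: walk B4→B3→B2 to B1
  B0: DF=∅
  B1: DF=∅
  B2: DF={B6}
  B3: DF={B3,B6}
  B4: DF={B5,B6}
  B5: DF={B3}
  B6: DF=∅

DF(B3) = ["B3", "B6"]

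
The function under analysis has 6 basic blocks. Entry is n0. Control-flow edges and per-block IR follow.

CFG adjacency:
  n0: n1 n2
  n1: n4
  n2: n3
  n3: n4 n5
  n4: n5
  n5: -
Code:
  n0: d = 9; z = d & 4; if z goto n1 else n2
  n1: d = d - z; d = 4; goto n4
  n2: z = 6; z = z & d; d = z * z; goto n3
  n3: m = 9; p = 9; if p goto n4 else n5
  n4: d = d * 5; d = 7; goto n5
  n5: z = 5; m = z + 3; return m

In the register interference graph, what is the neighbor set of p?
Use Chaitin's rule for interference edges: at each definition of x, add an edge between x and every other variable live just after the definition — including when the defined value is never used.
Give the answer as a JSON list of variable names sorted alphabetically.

Answer: ["d"]

Analysis:
def/use:
  n0: def={d,z} ue=∅
  n1: def={d} ue={d,z}
  n2: def={d,z} ue={d}
  n3: def={m,p} ue=∅
  n4: def={d} ue={d}
  n5: def={m,z} ue=∅

Backward fixpoint:
  n0: in=∅ out={d,z}
  n1: in={d,z} out={d}
  n2: in={d} out={d}
  n3: in={d} out={d}
  n4: in={d} out=∅
  n5: in=∅ out=∅

Interfere edges:
  d↔{m,p,z}
  m↔{d}
  p↔{d}
  z↔{d}

N(p) = ["d"]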